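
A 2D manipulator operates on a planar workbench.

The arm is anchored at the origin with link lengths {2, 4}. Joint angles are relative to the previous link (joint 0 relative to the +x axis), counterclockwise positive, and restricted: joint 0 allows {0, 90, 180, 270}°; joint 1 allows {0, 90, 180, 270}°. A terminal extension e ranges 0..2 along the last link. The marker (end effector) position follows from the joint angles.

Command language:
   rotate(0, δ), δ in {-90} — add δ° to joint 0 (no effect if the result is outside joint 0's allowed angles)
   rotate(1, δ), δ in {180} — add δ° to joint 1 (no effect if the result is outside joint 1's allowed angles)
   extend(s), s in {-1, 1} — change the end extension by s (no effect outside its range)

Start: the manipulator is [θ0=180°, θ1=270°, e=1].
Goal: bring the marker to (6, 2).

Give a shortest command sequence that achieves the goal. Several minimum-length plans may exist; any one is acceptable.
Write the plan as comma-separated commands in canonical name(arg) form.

rotate(0, -90), extend(1)

start: [θ0=180°, θ1=270°, e=1]
t=1 rotate(0, -90) ⇒ [θ0=90°, θ1=270°, e=1]
t=2 extend(1) ⇒ [θ0=90°, θ1=270°, e=2]
minimal: 2 command(s), checked below 2.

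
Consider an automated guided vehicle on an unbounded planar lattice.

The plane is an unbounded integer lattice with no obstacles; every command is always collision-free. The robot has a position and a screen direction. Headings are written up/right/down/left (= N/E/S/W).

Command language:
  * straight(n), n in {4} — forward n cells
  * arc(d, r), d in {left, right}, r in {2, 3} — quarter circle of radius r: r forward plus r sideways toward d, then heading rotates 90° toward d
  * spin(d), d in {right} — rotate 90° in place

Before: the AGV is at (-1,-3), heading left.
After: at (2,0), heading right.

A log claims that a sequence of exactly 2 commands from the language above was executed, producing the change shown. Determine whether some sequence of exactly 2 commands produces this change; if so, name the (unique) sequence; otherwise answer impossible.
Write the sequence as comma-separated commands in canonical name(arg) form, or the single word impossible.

key: cell and facing (now E) both changed — the 2 commands mix motion and turning
initial: at (-1,-3), heading left
[1] after spin(right): at (-1,-3), heading up
[2] after arc(right, 3): at (2,0), heading right
uniquely the one of 36 2-step routes that fits.

spin(right), arc(right, 3)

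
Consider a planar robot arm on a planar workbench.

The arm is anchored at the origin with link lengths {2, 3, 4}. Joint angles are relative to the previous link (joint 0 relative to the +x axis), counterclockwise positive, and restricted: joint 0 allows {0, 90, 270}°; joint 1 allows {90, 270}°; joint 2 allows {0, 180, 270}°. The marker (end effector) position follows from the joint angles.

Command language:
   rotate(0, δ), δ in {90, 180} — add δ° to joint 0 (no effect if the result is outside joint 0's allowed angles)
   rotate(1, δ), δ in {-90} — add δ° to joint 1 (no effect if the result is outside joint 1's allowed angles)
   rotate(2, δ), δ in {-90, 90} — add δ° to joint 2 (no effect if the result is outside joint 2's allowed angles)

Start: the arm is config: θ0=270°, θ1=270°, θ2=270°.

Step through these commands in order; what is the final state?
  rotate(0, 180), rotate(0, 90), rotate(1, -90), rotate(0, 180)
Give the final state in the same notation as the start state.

from: config: θ0=270°, θ1=270°, θ2=270°
step 1 (rotate(0, 180)): config: θ0=90°, θ1=270°, θ2=270°
step 2 (rotate(0, 90)): config: θ0=90°, θ1=270°, θ2=270°
step 3 (rotate(1, -90)): config: θ0=90°, θ1=270°, θ2=270°
step 4 (rotate(0, 180)): config: θ0=270°, θ1=270°, θ2=270°

config: θ0=270°, θ1=270°, θ2=270°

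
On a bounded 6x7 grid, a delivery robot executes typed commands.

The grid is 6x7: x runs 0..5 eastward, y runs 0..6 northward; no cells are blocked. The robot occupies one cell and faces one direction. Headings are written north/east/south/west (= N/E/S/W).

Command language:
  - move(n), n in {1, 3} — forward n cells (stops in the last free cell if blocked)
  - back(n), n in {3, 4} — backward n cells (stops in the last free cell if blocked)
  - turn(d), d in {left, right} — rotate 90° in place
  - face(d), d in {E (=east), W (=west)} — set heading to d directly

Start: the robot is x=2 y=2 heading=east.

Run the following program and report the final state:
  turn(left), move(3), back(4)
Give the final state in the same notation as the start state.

initial: x=2 y=2 heading=east
step 1 (turn(left)): x=2 y=2 heading=north
step 2 (move(3)): x=2 y=5 heading=north
step 3 (back(4)): x=2 y=1 heading=north

x=2 y=1 heading=north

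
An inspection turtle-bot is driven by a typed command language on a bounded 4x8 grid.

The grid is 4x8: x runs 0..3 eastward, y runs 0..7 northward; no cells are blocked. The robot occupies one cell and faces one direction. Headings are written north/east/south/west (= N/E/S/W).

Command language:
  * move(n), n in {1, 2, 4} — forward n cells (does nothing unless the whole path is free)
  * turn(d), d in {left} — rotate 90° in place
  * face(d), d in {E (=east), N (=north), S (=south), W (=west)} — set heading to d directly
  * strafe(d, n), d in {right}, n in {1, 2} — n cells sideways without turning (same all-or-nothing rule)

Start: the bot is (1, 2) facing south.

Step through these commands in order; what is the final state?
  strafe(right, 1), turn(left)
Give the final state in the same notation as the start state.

(0, 2) facing east

from: (1, 2) facing south
[1] after strafe(right, 1): (0, 2) facing south
[2] after turn(left): (0, 2) facing east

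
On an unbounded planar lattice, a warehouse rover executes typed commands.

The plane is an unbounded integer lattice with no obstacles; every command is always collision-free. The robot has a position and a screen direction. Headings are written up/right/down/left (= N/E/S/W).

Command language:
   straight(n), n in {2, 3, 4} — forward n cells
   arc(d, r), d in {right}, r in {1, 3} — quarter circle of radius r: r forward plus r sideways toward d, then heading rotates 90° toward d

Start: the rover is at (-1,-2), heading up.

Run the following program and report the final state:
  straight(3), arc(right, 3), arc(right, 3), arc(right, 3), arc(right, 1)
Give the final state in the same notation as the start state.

at (1,-1), heading up

begin: at (-1,-2), heading up
1. straight(3) → at (-1,1), heading up
2. arc(right, 3) → at (2,4), heading right
3. arc(right, 3) → at (5,1), heading down
4. arc(right, 3) → at (2,-2), heading left
5. arc(right, 1) → at (1,-1), heading up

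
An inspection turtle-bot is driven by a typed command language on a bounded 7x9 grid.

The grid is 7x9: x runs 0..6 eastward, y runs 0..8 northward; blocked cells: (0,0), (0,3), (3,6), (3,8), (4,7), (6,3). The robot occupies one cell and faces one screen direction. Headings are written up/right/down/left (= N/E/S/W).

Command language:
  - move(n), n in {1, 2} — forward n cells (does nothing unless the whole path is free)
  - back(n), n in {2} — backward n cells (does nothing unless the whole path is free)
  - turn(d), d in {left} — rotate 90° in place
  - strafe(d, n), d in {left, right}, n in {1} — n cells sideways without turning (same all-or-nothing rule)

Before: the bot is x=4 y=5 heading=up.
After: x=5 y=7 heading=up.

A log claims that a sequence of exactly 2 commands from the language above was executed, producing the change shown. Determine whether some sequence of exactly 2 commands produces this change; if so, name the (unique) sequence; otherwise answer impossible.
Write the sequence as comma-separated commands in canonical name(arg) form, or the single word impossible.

key: heading stays N — no command in the sequence turns
t0: x=4 y=5 heading=up
step 1 (strafe(right, 1)): x=5 y=5 heading=up
step 2 (move(2)): x=5 y=7 heading=up
no other 2-command option fits: unique.

strafe(right, 1), move(2)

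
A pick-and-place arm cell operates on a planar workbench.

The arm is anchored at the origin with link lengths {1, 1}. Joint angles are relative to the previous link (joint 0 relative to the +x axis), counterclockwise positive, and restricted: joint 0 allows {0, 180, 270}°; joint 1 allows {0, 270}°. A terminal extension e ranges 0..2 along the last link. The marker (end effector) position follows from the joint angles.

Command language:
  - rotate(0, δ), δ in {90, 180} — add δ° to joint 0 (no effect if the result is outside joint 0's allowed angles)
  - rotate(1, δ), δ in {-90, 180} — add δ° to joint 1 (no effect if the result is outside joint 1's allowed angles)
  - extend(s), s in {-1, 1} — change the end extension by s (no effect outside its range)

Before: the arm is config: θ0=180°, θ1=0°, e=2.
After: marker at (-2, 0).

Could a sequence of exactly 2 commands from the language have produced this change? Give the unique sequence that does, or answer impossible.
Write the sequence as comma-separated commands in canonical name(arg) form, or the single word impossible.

extend(-1), extend(-1)

start: config: θ0=180°, θ1=0°, e=2
t=1 extend(-1) ⇒ config: θ0=180°, θ1=0°, e=1
t=2 extend(-1) ⇒ config: θ0=180°, θ1=0°, e=0
no rival 2-sequence matches.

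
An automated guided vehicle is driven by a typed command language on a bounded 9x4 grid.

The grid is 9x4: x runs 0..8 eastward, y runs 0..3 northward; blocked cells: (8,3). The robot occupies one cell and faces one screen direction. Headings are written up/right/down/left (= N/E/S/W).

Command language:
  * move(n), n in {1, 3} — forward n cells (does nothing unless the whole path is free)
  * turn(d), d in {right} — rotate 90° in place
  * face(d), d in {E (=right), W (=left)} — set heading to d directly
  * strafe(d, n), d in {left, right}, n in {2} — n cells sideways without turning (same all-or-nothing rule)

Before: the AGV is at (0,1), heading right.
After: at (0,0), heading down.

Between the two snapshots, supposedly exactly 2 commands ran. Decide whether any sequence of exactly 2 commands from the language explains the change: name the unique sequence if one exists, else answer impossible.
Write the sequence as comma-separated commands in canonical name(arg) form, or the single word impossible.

turn(right), move(1)

key: cell and facing (now S) both changed — the 2 commands mix motion and turning
initial: at (0,1), heading right
1. turn(right) → at (0,1), heading down
2. move(1) → at (0,0), heading down
all 49 alternatives checked — unique.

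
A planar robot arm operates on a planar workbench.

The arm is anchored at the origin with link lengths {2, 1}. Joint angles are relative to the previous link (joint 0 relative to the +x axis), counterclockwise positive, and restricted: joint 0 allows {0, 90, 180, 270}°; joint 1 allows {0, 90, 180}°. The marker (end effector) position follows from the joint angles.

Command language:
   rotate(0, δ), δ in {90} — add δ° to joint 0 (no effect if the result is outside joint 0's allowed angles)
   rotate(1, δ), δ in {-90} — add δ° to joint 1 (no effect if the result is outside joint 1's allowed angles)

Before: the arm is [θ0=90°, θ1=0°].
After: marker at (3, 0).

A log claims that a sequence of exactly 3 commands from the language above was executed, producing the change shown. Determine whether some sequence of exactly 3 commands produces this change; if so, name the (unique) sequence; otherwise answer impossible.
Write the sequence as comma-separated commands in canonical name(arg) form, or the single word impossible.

begin: [θ0=90°, θ1=0°]
[1] after rotate(0, 90): [θ0=180°, θ1=0°]
[2] after rotate(0, 90): [θ0=270°, θ1=0°]
[3] after rotate(0, 90): [θ0=0°, θ1=0°]
all 8 alternatives checked — unique.

rotate(0, 90), rotate(0, 90), rotate(0, 90)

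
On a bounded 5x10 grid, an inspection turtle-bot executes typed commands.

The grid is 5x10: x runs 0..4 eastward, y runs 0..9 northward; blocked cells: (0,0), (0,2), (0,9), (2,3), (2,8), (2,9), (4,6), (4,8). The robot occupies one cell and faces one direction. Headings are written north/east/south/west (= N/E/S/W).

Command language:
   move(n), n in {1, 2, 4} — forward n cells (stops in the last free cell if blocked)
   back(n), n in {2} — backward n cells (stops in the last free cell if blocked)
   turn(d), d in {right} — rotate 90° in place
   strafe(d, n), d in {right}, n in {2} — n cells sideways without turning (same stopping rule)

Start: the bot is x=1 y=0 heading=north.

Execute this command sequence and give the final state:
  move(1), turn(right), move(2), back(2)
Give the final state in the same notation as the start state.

initial: x=1 y=0 heading=north
1. move(1) → x=1 y=1 heading=north
2. turn(right) → x=1 y=1 heading=east
3. move(2) → x=3 y=1 heading=east
4. back(2) → x=1 y=1 heading=east

x=1 y=1 heading=east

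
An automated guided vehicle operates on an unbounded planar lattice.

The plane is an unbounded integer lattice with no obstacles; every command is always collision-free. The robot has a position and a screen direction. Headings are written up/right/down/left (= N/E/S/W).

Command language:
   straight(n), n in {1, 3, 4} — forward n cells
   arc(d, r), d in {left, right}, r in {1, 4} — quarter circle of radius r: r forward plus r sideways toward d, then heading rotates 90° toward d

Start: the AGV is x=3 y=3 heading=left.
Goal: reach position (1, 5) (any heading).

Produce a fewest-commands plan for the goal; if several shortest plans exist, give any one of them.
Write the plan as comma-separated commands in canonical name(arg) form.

from: x=3 y=3 heading=left
step 1 (arc(right, 1)): x=2 y=4 heading=up
step 2 (arc(left, 1)): x=1 y=5 heading=left
shorter routes all fall short; 2 is best.

arc(right, 1), arc(left, 1)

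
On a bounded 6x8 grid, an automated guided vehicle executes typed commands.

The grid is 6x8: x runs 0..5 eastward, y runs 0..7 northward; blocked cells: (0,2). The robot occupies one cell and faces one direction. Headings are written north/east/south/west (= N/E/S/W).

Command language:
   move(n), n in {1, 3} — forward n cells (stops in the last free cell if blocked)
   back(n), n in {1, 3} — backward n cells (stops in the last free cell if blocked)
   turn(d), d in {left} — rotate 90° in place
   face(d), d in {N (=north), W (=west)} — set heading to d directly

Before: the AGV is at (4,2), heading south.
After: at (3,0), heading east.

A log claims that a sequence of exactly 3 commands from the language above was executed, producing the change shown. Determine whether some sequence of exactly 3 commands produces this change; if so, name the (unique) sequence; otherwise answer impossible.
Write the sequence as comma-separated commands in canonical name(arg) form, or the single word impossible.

key: cell and facing (now E) both changed — the 3 commands mix motion and turning
start: at (4,2), heading south
1. move(3) → at (4,0), heading south
2. turn(left) → at (4,0), heading east
3. back(1) → at (3,0), heading east
no rival 3-sequence matches.

move(3), turn(left), back(1)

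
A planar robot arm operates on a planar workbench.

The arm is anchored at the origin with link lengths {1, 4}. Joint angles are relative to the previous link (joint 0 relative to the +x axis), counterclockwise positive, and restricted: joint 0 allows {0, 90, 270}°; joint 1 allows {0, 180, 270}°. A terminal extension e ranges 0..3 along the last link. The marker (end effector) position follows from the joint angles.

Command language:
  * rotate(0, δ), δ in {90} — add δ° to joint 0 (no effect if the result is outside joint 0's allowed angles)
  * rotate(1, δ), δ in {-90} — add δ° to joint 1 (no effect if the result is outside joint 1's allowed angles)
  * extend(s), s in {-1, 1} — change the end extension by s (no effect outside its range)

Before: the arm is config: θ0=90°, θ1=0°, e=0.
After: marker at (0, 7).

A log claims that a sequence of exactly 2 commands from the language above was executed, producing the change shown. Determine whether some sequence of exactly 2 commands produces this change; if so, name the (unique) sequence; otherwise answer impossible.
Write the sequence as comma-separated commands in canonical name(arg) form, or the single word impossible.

start: config: θ0=90°, θ1=0°, e=0
step 1 (extend(1)): config: θ0=90°, θ1=0°, e=1
step 2 (extend(1)): config: θ0=90°, θ1=0°, e=2
no other 2-command option fits: unique.

extend(1), extend(1)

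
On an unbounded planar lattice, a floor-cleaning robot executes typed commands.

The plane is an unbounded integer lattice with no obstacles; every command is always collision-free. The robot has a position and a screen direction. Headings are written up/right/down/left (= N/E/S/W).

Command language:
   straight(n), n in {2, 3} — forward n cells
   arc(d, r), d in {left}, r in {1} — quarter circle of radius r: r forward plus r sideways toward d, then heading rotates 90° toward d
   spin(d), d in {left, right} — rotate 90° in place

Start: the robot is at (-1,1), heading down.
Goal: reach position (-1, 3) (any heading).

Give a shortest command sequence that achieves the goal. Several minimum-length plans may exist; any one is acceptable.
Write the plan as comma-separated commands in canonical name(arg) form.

begin: at (-1,1), heading down
1. spin(left) → at (-1,1), heading right
2. arc(left, 1) → at (0,2), heading up
3. arc(left, 1) → at (-1,3), heading left
minimal: 3 command(s), checked below 3.

spin(left), arc(left, 1), arc(left, 1)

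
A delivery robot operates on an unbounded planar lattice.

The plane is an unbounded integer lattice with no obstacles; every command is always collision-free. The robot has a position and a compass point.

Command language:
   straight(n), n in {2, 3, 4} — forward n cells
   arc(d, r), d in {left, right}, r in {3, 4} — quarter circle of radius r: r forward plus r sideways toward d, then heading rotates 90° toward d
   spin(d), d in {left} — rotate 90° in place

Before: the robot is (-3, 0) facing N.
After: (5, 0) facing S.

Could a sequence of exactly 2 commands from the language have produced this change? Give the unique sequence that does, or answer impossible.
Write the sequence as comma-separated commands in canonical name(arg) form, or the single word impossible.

key: cell and facing (now S) both changed — the 2 commands mix motion and turning
t0: (-3, 0) facing N
[1] after arc(right, 4): (1, 4) facing E
[2] after arc(right, 4): (5, 0) facing S
uniquely the one of 64 2-step routes that fits.

arc(right, 4), arc(right, 4)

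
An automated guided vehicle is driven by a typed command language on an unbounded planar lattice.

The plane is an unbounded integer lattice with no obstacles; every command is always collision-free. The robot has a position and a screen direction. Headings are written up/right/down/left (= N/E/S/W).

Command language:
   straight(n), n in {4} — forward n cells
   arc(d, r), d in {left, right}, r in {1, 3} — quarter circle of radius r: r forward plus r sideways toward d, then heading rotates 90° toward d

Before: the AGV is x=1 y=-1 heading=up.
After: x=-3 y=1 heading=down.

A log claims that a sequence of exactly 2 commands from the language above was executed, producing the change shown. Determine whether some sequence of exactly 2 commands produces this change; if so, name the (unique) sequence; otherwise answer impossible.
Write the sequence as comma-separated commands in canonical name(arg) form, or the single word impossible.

arc(left, 3), arc(left, 1)

key: order matters: swapping arc(left, 3) and arc(left, 1) lands elsewhere
begin: x=1 y=-1 heading=up
1. arc(left, 3) → x=-2 y=2 heading=left
2. arc(left, 1) → x=-3 y=1 heading=down
uniquely the one of 25 2-step routes that fits.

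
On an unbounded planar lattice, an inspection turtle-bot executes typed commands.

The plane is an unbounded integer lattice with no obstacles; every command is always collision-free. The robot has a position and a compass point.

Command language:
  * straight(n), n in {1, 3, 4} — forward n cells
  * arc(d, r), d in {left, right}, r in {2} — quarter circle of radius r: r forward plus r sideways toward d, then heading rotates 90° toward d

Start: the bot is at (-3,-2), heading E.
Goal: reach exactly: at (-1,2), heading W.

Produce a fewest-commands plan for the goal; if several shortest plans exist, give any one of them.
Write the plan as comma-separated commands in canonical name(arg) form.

t0: at (-3,-2), heading E
step 1 (straight(1)): at (-2,-2), heading E
step 2 (straight(1)): at (-1,-2), heading E
step 3 (arc(left, 2)): at (1,0), heading N
step 4 (arc(left, 2)): at (-1,2), heading W
shorter routes all fall short; 4 is best.

straight(1), straight(1), arc(left, 2), arc(left, 2)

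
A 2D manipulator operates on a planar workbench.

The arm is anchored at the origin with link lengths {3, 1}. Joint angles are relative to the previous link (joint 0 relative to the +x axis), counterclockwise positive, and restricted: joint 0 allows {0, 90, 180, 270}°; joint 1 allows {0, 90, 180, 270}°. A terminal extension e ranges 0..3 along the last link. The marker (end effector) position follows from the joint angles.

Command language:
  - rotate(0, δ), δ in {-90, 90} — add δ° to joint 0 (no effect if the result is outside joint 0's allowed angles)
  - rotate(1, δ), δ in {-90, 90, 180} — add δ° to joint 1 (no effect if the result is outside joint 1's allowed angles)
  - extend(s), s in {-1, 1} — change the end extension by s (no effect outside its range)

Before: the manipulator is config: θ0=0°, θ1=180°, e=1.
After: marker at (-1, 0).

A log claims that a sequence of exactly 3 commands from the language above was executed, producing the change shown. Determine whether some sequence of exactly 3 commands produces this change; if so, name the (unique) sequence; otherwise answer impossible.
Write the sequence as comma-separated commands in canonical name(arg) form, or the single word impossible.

from: config: θ0=0°, θ1=180°, e=1
[1] after extend(1): config: θ0=0°, θ1=180°, e=2
[2] after extend(1): config: θ0=0°, θ1=180°, e=3
[3] after extend(1): config: θ0=0°, θ1=180°, e=3
all 343 alternatives checked — unique.

extend(1), extend(1), extend(1)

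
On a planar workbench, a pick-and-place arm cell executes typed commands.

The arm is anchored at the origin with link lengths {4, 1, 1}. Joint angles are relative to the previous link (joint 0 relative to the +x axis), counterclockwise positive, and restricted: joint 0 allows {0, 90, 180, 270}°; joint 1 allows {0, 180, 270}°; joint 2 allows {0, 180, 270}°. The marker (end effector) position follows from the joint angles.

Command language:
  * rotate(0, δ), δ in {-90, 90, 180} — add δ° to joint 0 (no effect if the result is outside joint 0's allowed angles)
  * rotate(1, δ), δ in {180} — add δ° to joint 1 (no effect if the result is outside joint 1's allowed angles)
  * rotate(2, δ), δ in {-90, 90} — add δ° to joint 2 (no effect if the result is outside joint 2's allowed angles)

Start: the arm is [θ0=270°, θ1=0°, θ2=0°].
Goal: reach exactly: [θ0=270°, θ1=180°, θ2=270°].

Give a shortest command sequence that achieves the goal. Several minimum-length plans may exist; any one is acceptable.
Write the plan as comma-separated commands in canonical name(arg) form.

start: [θ0=270°, θ1=0°, θ2=0°]
1. rotate(1, 180) → [θ0=270°, θ1=180°, θ2=0°]
2. rotate(2, -90) → [θ0=270°, θ1=180°, θ2=270°]
nothing shorter than 2 reaches the goal.

rotate(1, 180), rotate(2, -90)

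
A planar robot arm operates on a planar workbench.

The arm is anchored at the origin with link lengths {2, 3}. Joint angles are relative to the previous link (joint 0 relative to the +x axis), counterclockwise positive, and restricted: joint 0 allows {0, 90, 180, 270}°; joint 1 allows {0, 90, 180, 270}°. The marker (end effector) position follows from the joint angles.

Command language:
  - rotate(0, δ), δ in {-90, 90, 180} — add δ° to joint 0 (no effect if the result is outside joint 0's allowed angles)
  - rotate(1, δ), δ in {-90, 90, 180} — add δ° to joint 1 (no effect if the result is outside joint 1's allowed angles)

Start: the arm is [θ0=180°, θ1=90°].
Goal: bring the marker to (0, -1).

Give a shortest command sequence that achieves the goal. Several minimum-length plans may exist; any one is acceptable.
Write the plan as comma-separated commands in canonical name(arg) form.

rotate(0, -90), rotate(1, 90)

begin: [θ0=180°, θ1=90°]
1. rotate(0, -90) → [θ0=90°, θ1=90°]
2. rotate(1, 90) → [θ0=90°, θ1=180°]
shorter routes all fall short; 2 is best.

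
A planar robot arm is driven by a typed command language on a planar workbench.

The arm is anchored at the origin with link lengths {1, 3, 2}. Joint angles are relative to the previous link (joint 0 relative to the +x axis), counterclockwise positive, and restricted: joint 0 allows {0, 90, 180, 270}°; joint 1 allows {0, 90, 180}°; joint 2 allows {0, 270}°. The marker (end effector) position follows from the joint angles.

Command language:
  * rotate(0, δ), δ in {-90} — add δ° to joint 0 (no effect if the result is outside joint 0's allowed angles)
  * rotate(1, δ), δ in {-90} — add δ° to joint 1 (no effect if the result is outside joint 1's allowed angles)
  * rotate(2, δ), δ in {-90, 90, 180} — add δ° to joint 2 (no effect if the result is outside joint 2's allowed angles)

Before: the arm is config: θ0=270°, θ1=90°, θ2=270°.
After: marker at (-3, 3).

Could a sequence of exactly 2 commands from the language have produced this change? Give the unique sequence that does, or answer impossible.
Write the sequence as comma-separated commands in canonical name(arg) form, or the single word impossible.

rotate(0, -90), rotate(0, -90)

initial: config: θ0=270°, θ1=90°, θ2=270°
1. rotate(0, -90) → config: θ0=180°, θ1=90°, θ2=270°
2. rotate(0, -90) → config: θ0=90°, θ1=90°, θ2=270°
no other 2-command option fits: unique.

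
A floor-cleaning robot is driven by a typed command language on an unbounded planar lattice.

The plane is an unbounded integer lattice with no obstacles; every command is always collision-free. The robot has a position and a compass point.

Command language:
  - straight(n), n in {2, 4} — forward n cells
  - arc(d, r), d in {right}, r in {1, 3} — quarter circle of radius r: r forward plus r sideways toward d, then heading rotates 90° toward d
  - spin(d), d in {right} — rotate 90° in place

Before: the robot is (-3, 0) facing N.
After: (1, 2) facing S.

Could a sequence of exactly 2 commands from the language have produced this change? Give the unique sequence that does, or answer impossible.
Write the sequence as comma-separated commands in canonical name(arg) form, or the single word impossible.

arc(right, 3), arc(right, 1)

key: cell and facing (now S) both changed — the 2 commands mix motion and turning
t0: (-3, 0) facing N
t=1 arc(right, 3) ⇒ (0, 3) facing E
t=2 arc(right, 1) ⇒ (1, 2) facing S
uniquely the one of 25 2-step routes that fits.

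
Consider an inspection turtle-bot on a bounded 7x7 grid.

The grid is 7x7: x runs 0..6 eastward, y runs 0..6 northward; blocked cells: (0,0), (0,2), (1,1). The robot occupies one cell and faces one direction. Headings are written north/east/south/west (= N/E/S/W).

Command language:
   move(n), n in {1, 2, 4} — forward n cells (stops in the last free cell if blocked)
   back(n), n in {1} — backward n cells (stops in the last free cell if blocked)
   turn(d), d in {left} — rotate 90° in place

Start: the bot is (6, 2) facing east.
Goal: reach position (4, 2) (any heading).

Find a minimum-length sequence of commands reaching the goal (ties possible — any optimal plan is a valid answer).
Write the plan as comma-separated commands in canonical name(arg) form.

back(1), back(1)

initial: (6, 2) facing east
[1] after back(1): (5, 2) facing east
[2] after back(1): (4, 2) facing east
nothing shorter than 2 reaches the goal.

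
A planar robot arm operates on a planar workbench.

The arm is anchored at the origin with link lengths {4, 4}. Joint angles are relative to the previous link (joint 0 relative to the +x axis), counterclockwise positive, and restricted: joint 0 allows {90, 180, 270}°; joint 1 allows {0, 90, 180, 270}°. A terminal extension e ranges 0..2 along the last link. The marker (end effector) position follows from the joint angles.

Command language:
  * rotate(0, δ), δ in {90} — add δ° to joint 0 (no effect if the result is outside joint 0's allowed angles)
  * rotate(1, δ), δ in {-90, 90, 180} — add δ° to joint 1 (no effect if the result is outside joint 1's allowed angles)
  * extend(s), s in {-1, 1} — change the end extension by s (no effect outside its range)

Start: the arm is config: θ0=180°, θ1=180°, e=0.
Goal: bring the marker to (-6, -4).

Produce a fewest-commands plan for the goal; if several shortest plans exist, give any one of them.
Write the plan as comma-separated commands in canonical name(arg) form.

t0: config: θ0=180°, θ1=180°, e=0
step 1 (extend(1)): config: θ0=180°, θ1=180°, e=1
step 2 (extend(1)): config: θ0=180°, θ1=180°, e=2
step 3 (rotate(0, 90)): config: θ0=270°, θ1=180°, e=2
step 4 (rotate(1, 90)): config: θ0=270°, θ1=270°, e=2
no 3-step plan works, so 4 is optimal.

extend(1), extend(1), rotate(0, 90), rotate(1, 90)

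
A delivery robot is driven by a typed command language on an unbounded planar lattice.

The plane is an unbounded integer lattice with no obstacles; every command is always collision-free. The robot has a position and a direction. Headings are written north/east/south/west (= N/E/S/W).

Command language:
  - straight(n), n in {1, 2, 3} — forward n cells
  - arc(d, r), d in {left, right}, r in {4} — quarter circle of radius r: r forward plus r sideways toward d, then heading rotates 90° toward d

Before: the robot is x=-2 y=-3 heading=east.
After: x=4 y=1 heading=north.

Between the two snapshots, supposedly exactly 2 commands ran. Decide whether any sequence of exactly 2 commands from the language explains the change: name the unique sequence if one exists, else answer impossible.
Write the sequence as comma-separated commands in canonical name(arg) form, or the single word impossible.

key: running arc(left, 4) before straight(2) would end elsewhere — order is forced
initial: x=-2 y=-3 heading=east
[1] after straight(2): x=0 y=-3 heading=east
[2] after arc(left, 4): x=4 y=1 heading=north
no other 2-command option fits: unique.

straight(2), arc(left, 4)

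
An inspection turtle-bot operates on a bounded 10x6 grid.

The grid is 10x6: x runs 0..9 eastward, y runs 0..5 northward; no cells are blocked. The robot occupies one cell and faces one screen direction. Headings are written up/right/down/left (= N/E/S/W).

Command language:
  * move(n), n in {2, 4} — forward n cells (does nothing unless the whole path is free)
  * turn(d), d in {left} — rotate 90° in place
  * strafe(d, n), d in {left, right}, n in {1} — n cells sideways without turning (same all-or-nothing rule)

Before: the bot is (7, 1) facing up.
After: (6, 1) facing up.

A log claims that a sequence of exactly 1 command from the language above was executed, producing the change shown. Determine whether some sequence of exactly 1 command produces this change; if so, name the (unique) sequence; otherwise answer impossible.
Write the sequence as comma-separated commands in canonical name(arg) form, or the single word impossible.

key: still facing N — the one step turns nothing
start: (7, 1) facing up
t=1 strafe(left, 1) ⇒ (6, 1) facing up
uniquely the one of 5 1-step routes that fits.

strafe(left, 1)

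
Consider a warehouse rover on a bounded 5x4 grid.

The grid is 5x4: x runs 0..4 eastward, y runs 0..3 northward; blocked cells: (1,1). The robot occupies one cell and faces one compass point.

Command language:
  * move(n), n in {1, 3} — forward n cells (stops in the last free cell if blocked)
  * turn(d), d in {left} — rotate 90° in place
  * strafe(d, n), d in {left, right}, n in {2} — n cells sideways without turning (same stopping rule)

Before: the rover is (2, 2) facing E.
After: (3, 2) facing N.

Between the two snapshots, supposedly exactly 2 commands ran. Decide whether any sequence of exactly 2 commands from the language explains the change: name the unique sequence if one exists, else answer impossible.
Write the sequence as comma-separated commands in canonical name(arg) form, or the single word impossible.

key: cell and facing (now N) both changed — the 2 commands mix motion and turning
from: (2, 2) facing E
[1] after move(1): (3, 2) facing E
[2] after turn(left): (3, 2) facing N
all 25 alternatives checked — unique.

move(1), turn(left)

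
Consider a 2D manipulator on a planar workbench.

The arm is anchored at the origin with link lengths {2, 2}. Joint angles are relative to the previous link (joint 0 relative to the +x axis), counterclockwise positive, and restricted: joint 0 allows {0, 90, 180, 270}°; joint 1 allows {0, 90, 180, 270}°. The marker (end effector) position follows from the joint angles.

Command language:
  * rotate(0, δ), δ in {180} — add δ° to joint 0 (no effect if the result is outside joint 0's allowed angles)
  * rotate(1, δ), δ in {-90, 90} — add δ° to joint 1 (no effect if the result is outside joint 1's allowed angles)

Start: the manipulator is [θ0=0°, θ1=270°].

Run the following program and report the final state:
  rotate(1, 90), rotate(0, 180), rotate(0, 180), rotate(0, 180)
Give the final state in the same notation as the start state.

[θ0=180°, θ1=0°]

begin: [θ0=0°, θ1=270°]
step 1 (rotate(1, 90)): [θ0=0°, θ1=0°]
step 2 (rotate(0, 180)): [θ0=180°, θ1=0°]
step 3 (rotate(0, 180)): [θ0=0°, θ1=0°]
step 4 (rotate(0, 180)): [θ0=180°, θ1=0°]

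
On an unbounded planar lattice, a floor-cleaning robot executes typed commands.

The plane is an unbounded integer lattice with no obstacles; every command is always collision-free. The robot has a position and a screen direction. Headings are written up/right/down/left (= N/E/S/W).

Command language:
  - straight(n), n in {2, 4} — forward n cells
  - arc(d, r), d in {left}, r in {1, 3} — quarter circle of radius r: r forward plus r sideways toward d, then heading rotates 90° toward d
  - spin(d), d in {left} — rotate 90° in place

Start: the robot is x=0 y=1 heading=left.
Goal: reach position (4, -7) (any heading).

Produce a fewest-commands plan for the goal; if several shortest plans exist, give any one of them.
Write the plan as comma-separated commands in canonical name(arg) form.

arc(left, 3), straight(2), arc(left, 3), straight(4)

t0: x=0 y=1 heading=left
1. arc(left, 3) → x=-3 y=-2 heading=down
2. straight(2) → x=-3 y=-4 heading=down
3. arc(left, 3) → x=0 y=-7 heading=right
4. straight(4) → x=4 y=-7 heading=right
no 3-step plan works, so 4 is optimal.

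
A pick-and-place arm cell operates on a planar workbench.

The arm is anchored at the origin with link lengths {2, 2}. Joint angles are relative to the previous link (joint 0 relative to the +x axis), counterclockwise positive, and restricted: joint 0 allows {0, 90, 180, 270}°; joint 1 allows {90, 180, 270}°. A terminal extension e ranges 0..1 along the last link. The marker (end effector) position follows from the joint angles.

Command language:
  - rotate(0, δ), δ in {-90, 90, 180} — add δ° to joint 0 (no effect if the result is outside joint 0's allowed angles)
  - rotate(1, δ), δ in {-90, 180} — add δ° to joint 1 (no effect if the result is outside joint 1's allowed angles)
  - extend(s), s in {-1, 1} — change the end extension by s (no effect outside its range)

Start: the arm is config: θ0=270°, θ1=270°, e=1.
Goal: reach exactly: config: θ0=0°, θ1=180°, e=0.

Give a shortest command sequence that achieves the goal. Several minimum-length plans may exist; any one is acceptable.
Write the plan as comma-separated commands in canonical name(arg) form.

from: config: θ0=270°, θ1=270°, e=1
1. rotate(0, 90) → config: θ0=0°, θ1=270°, e=1
2. extend(-1) → config: θ0=0°, θ1=270°, e=0
3. rotate(1, -90) → config: θ0=0°, θ1=180°, e=0
shorter routes all fall short; 3 is best.

rotate(0, 90), extend(-1), rotate(1, -90)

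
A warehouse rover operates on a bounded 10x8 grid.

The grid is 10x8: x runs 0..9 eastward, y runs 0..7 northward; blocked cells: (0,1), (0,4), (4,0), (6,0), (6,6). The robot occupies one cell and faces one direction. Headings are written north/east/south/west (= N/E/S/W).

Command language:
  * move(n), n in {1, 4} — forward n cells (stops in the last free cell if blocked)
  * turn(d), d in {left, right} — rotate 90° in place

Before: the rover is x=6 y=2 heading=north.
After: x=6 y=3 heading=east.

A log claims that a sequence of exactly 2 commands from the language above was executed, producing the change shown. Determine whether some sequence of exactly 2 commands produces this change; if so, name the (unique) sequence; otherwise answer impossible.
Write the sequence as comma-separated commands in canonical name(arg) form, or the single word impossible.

key: cell and facing (now E) both changed — the 2 commands mix motion and turning
start: x=6 y=2 heading=north
step 1 (move(1)): x=6 y=3 heading=north
step 2 (turn(right)): x=6 y=3 heading=east
no rival 2-sequence matches.

move(1), turn(right)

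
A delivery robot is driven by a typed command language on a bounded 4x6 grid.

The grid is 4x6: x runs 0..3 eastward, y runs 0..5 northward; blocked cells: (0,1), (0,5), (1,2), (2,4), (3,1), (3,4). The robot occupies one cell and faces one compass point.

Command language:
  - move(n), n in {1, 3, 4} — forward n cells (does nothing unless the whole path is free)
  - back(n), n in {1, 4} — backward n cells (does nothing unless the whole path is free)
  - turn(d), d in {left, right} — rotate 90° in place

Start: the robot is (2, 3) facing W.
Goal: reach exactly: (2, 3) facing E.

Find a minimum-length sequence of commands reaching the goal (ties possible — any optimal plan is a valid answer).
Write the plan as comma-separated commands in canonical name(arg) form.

turn(left), turn(left)

start: (2, 3) facing W
[1] after turn(left): (2, 3) facing S
[2] after turn(left): (2, 3) facing E
shorter routes all fall short; 2 is best.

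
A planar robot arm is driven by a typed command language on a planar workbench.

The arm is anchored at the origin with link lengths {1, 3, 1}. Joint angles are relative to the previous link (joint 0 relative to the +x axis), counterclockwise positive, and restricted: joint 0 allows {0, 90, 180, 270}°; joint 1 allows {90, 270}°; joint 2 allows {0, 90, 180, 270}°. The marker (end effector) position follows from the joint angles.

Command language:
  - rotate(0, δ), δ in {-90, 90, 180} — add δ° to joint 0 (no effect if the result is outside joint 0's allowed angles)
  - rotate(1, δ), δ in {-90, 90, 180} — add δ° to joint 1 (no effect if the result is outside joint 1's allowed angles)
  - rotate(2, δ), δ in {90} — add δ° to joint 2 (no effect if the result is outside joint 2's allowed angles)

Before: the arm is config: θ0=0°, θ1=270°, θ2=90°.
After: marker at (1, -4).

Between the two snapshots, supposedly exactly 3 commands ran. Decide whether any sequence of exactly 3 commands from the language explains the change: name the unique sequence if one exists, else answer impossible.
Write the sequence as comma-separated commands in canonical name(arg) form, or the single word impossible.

rotate(2, 90), rotate(2, 90), rotate(2, 90)

initial: config: θ0=0°, θ1=270°, θ2=90°
1. rotate(2, 90) → config: θ0=0°, θ1=270°, θ2=180°
2. rotate(2, 90) → config: θ0=0°, θ1=270°, θ2=270°
3. rotate(2, 90) → config: θ0=0°, θ1=270°, θ2=0°
no other 3-command option fits: unique.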